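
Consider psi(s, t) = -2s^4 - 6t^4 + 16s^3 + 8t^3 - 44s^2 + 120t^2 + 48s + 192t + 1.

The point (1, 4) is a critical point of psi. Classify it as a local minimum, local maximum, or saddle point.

The mixed partial ∂²psi/∂s∂t is 0, so the Hessian at any point is diag(psi_ss, psi_tt) = diag(8(-3s^2 + 12s - 11), 24(-3t^2 + 2t + 10)).
At (1, 4): H = diag(-16, -720).
Both eigenvalues are negative, so H is negative definite: a local maximum.

local maximum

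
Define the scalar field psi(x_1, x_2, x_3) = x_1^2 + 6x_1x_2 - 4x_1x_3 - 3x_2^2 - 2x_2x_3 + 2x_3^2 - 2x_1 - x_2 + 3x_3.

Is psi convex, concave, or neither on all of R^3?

psi is quadratic, so its Hessian is the constant matrix H = [[2, 6, -4], [6, -6, -2], [-4, -2, 4]].
Leading principal minors: 2, -48, -8.
Neither pattern holds ⇒ H is indefinite ⇒ neither convex nor concave.

neither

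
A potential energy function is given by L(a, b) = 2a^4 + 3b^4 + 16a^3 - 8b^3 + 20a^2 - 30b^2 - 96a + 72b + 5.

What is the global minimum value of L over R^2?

-205

L(a,b) separates as P(a) + Q(b) + 5, so its minimum is min P + min Q + 5.
P'(a) = 8(a - 1)(a + 3)(a + 4) vanishes at a ∈ {-4, -3, 1}; Q'(b) = 12(b - 3)(b - 1)(b + 2) vanishes at b ∈ {-2, 1, 3}.
Local minima of P (where P''>0): P(-4)=192, P(1)=-58. Local minima of Q: Q(-2)=-152, Q(3)=-27.
So the global minimum of L is P(1) + Q(-2) + 5 = -58 − 152 + 5 = -205, attained at (1, -2).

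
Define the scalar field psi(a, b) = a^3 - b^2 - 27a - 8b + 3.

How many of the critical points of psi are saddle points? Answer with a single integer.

1

psi separates as a function of a plus a function of b, so ∇psi=0 decouples.
∂psi/∂a = 3(a - 3)(a + 3) = 0 at a ∈ {-3, 3}; ∂psi/∂b = -2(b + 4) = 0 at b ∈ {-4}.
The Hessian is diagonal: diag(psi_aa, psi_bb). Second derivatives: psi_aa(-3)=-18, psi_aa(3)=18; psi_bb(-4)=-2.
Saddle points occur where the two diagonal entries have opposite signs: (3, -4). Count: 1.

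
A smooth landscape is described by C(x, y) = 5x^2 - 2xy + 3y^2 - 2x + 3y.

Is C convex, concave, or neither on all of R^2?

C is quadratic, so its Hessian is the constant matrix H = [[10, -2], [-2, 6]].
det(H) = 56, tr(H) = 16.
det(H) > 0 and tr(H) > 0, so H is positive definite everywhere: convex.

convex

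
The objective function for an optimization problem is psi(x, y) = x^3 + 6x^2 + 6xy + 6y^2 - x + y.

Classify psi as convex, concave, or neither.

The term x^3 is cubic, so the Hessian is not constant.
∂²psi/∂x² = 6x + 12, which takes both signs as x varies (negative for sufficiently negative x). A diagonal entry of the Hessian changing sign means the Hessian is neither positive- nor negative-semidefinite on all of R^2.

neither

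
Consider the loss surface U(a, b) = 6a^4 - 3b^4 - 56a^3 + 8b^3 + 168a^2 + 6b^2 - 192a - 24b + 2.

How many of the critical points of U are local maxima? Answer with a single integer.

U separates as a function of a plus a function of b, so ∇U=0 decouples.
∂U/∂a = 24(a - 4)(a - 2)(a - 1) = 0 at a ∈ {1, 2, 4}; ∂U/∂b = -12(b - 2)(b - 1)(b + 1) = 0 at b ∈ {-1, 1, 2}.
The Hessian is diagonal: diag(U_aa, U_bb). Second derivatives: U_aa(1)=72, U_aa(2)=-48, U_aa(4)=144; U_bb(-1)=-72, U_bb(1)=24, U_bb(2)=-36.
Local maxima occur where both diagonal entries negative: (2, -1), (2, 2). Count: 2.

2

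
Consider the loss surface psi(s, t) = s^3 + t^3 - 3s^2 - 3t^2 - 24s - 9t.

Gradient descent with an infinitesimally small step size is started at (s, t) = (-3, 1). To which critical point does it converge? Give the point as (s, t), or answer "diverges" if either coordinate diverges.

diverges

psi is separable, so gradient descent decouples: s follows -∂psi/∂s, t follows -∂psi/∂t.
∂psi/∂s = 3(s - 4)(s + 2); at s=-3 this is 21, so s decreases.
∂psi/∂t = 3(t - 3)(t + 1); at t=1 this is -12, so t increases.
The s-coordinate has no critical point in that direction and runs off to infinity.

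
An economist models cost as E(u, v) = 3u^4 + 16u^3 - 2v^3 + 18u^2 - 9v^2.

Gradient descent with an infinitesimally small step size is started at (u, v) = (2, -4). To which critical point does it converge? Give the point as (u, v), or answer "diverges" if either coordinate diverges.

(0, -3)

E is separable, so gradient descent decouples: u follows -∂E/∂u, v follows -∂E/∂v.
∂E/∂u = 12u(u + 1)(u + 3); at u=2 this is 360, so u decreases.
∂E/∂v = -6v(v + 3); at v=-4 this is -24, so v increases.
u converges to its nearest critical value 0 (a local min of the u-part); v converges to -3. The iterate converges to (0, -3).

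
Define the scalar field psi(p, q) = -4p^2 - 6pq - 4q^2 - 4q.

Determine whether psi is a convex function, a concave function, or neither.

psi is quadratic, so its Hessian is the constant matrix H = [[-8, -6], [-6, -8]].
det(H) = 28, tr(H) = -16.
det(H) > 0 and tr(H) < 0, so H is negative definite everywhere: concave.

concave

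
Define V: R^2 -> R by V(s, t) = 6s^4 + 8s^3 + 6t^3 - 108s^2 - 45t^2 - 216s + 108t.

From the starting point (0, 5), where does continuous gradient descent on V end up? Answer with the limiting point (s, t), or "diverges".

(3, 3)

V is separable, so gradient descent decouples: s follows -∂V/∂s, t follows -∂V/∂t.
∂V/∂s = 24(s - 3)(s + 1)(s + 3); at s=0 this is -216, so s increases.
∂V/∂t = 18(t - 3)(t - 2); at t=5 this is 108, so t decreases.
s converges to its nearest critical value 3 (a local min of the s-part); t converges to 3. The iterate converges to (3, 3).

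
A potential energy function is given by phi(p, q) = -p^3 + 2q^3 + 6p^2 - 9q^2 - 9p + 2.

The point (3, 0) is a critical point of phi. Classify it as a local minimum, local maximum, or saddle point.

local maximum

The mixed partial ∂²phi/∂p∂q is 0, so the Hessian at any point is diag(phi_pp, phi_qq) = diag(6(-p + 2), 6(2q - 3)).
At (3, 0): H = diag(-6, -18).
Both eigenvalues are negative, so H is negative definite: a local maximum.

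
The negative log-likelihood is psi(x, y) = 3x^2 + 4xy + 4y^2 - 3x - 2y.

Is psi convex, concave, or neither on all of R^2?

psi is quadratic, so its Hessian is the constant matrix H = [[6, 4], [4, 8]].
det(H) = 32, tr(H) = 14.
det(H) > 0 and tr(H) > 0, so H is positive definite everywhere: convex.

convex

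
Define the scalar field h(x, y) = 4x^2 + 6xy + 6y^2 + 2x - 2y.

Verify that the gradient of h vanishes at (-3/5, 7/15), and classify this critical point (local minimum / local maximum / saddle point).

∇h = (8x + 6y + 2, 6x + 12y - 2); substituting (-3/5, 7/15) gives ∇h = (0, 0), so (-3/5, 7/15) is indeed a critical point.
The Hessian of h is constant: H = [[8, 6], [6, 12]].
det(H) = 8·12 − 6² = 60.
det(H) > 0 and tr(H) = 20 > 0, so H is positive definite and the point is a local minimum.

local minimum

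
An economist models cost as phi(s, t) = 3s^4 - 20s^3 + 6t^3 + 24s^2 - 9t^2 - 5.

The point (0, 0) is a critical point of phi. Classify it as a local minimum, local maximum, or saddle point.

The mixed partial ∂²phi/∂s∂t is 0, so the Hessian at any point is diag(phi_ss, phi_tt) = diag(12(3s^2 - 10s + 4), 18(2t - 1)).
At (0, 0): H = diag(48, -18).
The eigenvalues have opposite signs, so H is indefinite: a saddle point.

saddle point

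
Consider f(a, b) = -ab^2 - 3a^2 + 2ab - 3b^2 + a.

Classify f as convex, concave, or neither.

neither

The term -ab^2 is cubic, so the Hessian is not constant.
∂²f/∂b² = -2a - 6, which takes both signs as a varies (negative for sufficiently large a). A diagonal entry of the Hessian changing sign means the Hessian is neither positive- nor negative-semidefinite on all of R^2.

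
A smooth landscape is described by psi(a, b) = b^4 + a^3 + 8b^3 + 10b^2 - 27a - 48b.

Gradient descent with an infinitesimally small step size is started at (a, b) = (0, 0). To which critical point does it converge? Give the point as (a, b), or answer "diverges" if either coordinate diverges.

psi is separable, so gradient descent decouples: a follows -∂psi/∂a, b follows -∂psi/∂b.
∂psi/∂a = 3(a - 3)(a + 3); at a=0 this is -27, so a increases.
∂psi/∂b = 4(b - 1)(b + 3)(b + 4); at b=0 this is -48, so b increases.
a converges to its nearest critical value 3 (a local min of the a-part); b converges to 1. The iterate converges to (3, 1).

(3, 1)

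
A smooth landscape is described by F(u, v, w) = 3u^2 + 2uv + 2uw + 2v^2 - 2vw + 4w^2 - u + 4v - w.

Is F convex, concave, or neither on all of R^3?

convex

F is quadratic, so its Hessian is the constant matrix H = [[6, 2, 2], [2, 4, -2], [2, -2, 8]].
Leading principal minors: 6, 20, 104.
All positive ⇒ H ≻ 0 ⇒ convex.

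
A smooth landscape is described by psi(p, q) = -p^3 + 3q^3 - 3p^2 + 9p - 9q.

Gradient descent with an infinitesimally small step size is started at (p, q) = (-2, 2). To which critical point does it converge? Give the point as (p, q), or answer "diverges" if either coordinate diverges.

psi is separable, so gradient descent decouples: p follows -∂psi/∂p, q follows -∂psi/∂q.
∂psi/∂p = -3(p - 1)(p + 3); at p=-2 this is 9, so p decreases.
∂psi/∂q = 9(q - 1)(q + 1); at q=2 this is 27, so q decreases.
p converges to its nearest critical value -3 (a local min of the p-part); q converges to 1. The iterate converges to (-3, 1).

(-3, 1)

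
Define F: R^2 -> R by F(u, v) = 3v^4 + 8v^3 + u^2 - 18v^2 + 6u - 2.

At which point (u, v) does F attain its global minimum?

F(u,v) separates as P(u) + Q(v) − 2, so its minimum is min P + min Q − 2.
P'(u) = 2u + 6 vanishes at u ∈ {-3}; Q'(v) = 12v(v - 1)(v + 3) vanishes at v ∈ {-3, 0, 1}.
Local minima of P (where P''>0): P(-3)=-9. Local minima of Q: Q(-3)=-135, Q(1)=-7.
So the global minimum of F is P(-3) + Q(-3) − 2 = -9 − 135 − 2 = -146, attained at (-3, -3).

(-3, -3)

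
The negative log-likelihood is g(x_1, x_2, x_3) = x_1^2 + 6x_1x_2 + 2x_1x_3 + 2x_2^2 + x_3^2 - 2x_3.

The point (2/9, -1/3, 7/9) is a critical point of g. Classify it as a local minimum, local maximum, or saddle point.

saddle point

The Hessian is constant: H = [[2, 6, 2], [6, 4, 0], [2, 0, 2]].
Leading principal minors: Δ₁ = 2, Δ₂ = -28, Δ₃ = -72.
The minors fit neither the all-positive nor the alternating-sign pattern, so H is indefinite: a saddle point.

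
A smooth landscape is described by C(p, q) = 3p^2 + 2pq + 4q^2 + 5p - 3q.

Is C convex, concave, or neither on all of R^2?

C is quadratic, so its Hessian is the constant matrix H = [[6, 2], [2, 8]].
det(H) = 44, tr(H) = 14.
det(H) > 0 and tr(H) > 0, so H is positive definite everywhere: convex.

convex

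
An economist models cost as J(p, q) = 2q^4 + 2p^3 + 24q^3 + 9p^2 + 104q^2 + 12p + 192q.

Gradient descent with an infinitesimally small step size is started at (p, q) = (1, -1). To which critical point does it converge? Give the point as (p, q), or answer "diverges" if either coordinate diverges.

J is separable, so gradient descent decouples: p follows -∂J/∂p, q follows -∂J/∂q.
∂J/∂p = 6(p + 1)(p + 2); at p=1 this is 36, so p decreases.
∂J/∂q = 8(q + 2)(q + 3)(q + 4); at q=-1 this is 48, so q decreases.
p converges to its nearest critical value -1 (a local min of the p-part); q converges to -2. The iterate converges to (-1, -2).

(-1, -2)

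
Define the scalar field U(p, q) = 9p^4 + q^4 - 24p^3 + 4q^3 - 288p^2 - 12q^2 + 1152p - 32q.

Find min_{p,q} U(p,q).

-5440

U(p,q) separates as A(p) + B(q), so its minimum is min A + min B.
A'(p) = 36(p - 4)(p - 2)(p + 4) vanishes at p ∈ {-4, 2, 4}; B'(q) = 4(q - 2)(q + 1)(q + 4) vanishes at q ∈ {-4, -1, 2}.
Local minima of A (where A''>0): A(-4)=-5376, A(4)=768. Local minima of B: B(-4)=-64, B(2)=-64.
So the global minimum of U is A(-4) + B(-4) = -5376 − 64 = -5440, attained at (-4, -4).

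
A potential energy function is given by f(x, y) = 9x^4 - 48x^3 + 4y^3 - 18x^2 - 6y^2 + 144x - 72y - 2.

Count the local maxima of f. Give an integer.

1

f separates as a function of x plus a function of y, so ∇f=0 decouples.
∂f/∂x = 36(x - 4)(x - 1)(x + 1) = 0 at x ∈ {-1, 1, 4}; ∂f/∂y = 12(y - 3)(y + 2) = 0 at y ∈ {-2, 3}.
The Hessian is diagonal: diag(f_xx, f_yy). Second derivatives: f_xx(-1)=360, f_xx(1)=-216, f_xx(4)=540; f_yy(-2)=-60, f_yy(3)=60.
Local maxima occur where both diagonal entries negative: (1, -2). Count: 1.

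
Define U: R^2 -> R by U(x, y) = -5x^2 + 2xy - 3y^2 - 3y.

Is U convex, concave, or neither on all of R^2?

concave

U is quadratic, so its Hessian is the constant matrix H = [[-10, 2], [2, -6]].
det(H) = 56, tr(H) = -16.
det(H) > 0 and tr(H) < 0, so H is negative definite everywhere: concave.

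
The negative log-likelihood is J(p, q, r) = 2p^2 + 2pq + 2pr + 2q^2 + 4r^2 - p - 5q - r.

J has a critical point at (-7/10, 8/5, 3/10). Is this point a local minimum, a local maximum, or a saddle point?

The Hessian is constant: H = [[4, 2, 2], [2, 4, 0], [2, 0, 8]].
Leading principal minors: Δ₁ = 4, Δ₂ = 12, Δ₃ = 80.
All leading minors are positive, so H is positive definite: a local minimum.

local minimum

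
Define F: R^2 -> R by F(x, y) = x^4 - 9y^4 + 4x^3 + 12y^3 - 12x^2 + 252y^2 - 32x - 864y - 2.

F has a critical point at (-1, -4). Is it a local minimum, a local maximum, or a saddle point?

The mixed partial ∂²F/∂x∂y is 0, so the Hessian at any point is diag(F_xx, F_yy) = diag(12(x^2 + 2x - 2), 36(-3y^2 + 2y + 14)).
At (-1, -4): H = diag(-36, -1512).
Both eigenvalues are negative, so H is negative definite: a local maximum.

local maximum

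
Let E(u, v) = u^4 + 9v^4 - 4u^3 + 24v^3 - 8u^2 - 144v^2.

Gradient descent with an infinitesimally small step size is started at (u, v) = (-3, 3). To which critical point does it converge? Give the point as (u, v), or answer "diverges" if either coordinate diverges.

(-1, 2)

E is separable, so gradient descent decouples: u follows -∂E/∂u, v follows -∂E/∂v.
∂E/∂u = 4u(u - 4)(u + 1); at u=-3 this is -168, so u increases.
∂E/∂v = 36v(v - 2)(v + 4); at v=3 this is 756, so v decreases.
u converges to its nearest critical value -1 (a local min of the u-part); v converges to 2. The iterate converges to (-1, 2).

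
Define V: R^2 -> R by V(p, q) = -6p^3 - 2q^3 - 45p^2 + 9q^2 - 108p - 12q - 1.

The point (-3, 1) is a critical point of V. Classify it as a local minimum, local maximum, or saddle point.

local minimum

The mixed partial ∂²V/∂p∂q is 0, so the Hessian at any point is diag(V_pp, V_qq) = diag(-18(2p + 5), 6(-2q + 3)).
At (-3, 1): H = diag(18, 6).
Both eigenvalues are positive, so H is positive definite: a local minimum.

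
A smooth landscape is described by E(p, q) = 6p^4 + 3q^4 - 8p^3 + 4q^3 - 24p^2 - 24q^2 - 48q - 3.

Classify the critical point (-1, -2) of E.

local minimum

The mixed partial ∂²E/∂p∂q is 0, so the Hessian at any point is diag(E_pp, E_qq) = diag(24(3p^2 - 2p - 2), 12(3q^2 + 2q - 4)).
At (-1, -2): H = diag(72, 48).
Both eigenvalues are positive, so H is positive definite: a local minimum.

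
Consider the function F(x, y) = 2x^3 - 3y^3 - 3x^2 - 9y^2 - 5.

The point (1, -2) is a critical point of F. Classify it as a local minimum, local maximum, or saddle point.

local minimum

The mixed partial ∂²F/∂x∂y is 0, so the Hessian at any point is diag(F_xx, F_yy) = diag(6(2x - 1), -18(y + 1)).
At (1, -2): H = diag(6, 18).
Both eigenvalues are positive, so H is positive definite: a local minimum.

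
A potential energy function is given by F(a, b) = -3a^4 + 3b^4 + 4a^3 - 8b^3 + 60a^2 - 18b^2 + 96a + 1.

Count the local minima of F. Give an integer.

F separates as a function of a plus a function of b, so ∇F=0 decouples.
∂F/∂a = -12(a - 4)(a + 1)(a + 2) = 0 at a ∈ {-2, -1, 4}; ∂F/∂b = 12b(b - 3)(b + 1) = 0 at b ∈ {-1, 0, 3}.
The Hessian is diagonal: diag(F_aa, F_bb). Second derivatives: F_aa(-2)=-72, F_aa(-1)=60, F_aa(4)=-360; F_bb(-1)=48, F_bb(0)=-36, F_bb(3)=144.
Local minima occur where both diagonal entries positive: (-1, -1), (-1, 3). Count: 2.

2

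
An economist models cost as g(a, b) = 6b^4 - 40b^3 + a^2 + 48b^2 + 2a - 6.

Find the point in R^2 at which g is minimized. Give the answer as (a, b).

g(a,b) separates as P(a) + Q(b) − 6, so its minimum is min P + min Q − 6.
P'(a) = 2a + 2 vanishes at a ∈ {-1}; Q'(b) = 24b(b - 4)(b - 1) vanishes at b ∈ {0, 1, 4}.
Local minima of P (where P''>0): P(-1)=-1. Local minima of Q: Q(0)=0, Q(4)=-256.
So the global minimum of g is P(-1) + Q(4) − 6 = -1 − 256 − 6 = -263, attained at (-1, 4).

(-1, 4)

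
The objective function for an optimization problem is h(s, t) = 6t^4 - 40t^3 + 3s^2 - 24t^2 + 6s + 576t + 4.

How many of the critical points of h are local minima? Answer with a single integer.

h separates as a function of s plus a function of t, so ∇h=0 decouples.
∂h/∂s = 6(s + 1) = 0 at s ∈ {-1}; ∂h/∂t = 24(t - 4)(t - 3)(t + 2) = 0 at t ∈ {-2, 3, 4}.
The Hessian is diagonal: diag(h_ss, h_tt). Second derivatives: h_ss(-1)=6; h_tt(-2)=720, h_tt(3)=-120, h_tt(4)=144.
Local minima occur where both diagonal entries positive: (-1, -2), (-1, 4). Count: 2.

2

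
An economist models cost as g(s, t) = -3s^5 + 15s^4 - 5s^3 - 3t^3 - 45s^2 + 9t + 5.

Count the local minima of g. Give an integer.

2

g separates as a function of s plus a function of t, so ∇g=0 decouples.
∂g/∂s = -15s(s - 3)(s - 2)(s + 1) = 0 at s ∈ {-1, 0, 2, 3}; ∂g/∂t = -9(t - 1)(t + 1) = 0 at t ∈ {-1, 1}.
The Hessian is diagonal: diag(g_ss, g_tt). Second derivatives: g_ss(-1)=180, g_ss(0)=-90, g_ss(2)=90, g_ss(3)=-180; g_tt(-1)=18, g_tt(1)=-18.
Local minima occur where both diagonal entries positive: (-1, -1), (2, -1). Count: 2.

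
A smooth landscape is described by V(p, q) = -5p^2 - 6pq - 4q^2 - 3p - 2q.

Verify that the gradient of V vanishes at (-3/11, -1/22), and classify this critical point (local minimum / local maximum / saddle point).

local maximum

∇V = (-10p - 6q - 3, -6p - 8q - 2); substituting (-3/11, -1/22) gives ∇V = (0, 0), so (-3/11, -1/22) is indeed a critical point.
The Hessian of V is constant: H = [[-10, -6], [-6, -8]].
det(H) = (-10)·(-8) − (-6)² = 44.
det(H) > 0 and tr(H) = -18 < 0, so H is negative definite and the point is a local maximum.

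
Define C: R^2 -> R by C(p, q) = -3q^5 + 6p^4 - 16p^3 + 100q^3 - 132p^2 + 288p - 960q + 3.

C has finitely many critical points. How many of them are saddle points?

6

C separates as a function of p plus a function of q, so ∇C=0 decouples.
∂C/∂p = 24(p - 4)(p - 1)(p + 3) = 0 at p ∈ {-3, 1, 4}; ∂C/∂q = -15(q - 4)(q - 2)(q + 2)(q + 4) = 0 at q ∈ {-4, -2, 2, 4}.
The Hessian is diagonal: diag(C_pp, C_qq). Second derivatives: C_pp(-3)=672, C_pp(1)=-288, C_pp(4)=504; C_qq(-4)=1440, C_qq(-2)=-720, C_qq(2)=720, C_qq(4)=-1440.
Saddle points occur where the two diagonal entries have opposite signs: (-3, -2), (-3, 4), (1, -4), (1, 2), (4, -2), (4, 4). Count: 6.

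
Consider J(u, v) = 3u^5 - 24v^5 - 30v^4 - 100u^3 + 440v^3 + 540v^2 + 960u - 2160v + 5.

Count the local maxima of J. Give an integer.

J separates as a function of u plus a function of v, so ∇J=0 decouples.
∂J/∂u = 15(u - 4)(u - 2)(u + 2)(u + 4) = 0 at u ∈ {-4, -2, 2, 4}; ∂J/∂v = -120(v - 3)(v - 1)(v + 2)(v + 3) = 0 at v ∈ {-3, -2, 1, 3}.
The Hessian is diagonal: diag(J_uu, J_vv). Second derivatives: J_uu(-4)=-1440, J_uu(-2)=720, J_uu(2)=-720, J_uu(4)=1440; J_vv(-3)=2880, J_vv(-2)=-1800, J_vv(1)=2880, J_vv(3)=-7200.
Local maxima occur where both diagonal entries negative: (-4, -2), (-4, 3), (2, -2), (2, 3). Count: 4.

4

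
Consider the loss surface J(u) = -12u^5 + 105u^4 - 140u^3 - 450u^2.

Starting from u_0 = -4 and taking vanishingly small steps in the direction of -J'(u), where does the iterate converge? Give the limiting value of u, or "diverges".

-1

J'(u) = -60u(u - 5)(u - 3)(u + 1), so J'(-4) = -45360.
Gradient descent moves in the -J' direction, i.e. u is increasing.
The nearest critical point in that direction is u = -1, where J'' = 1440 > 0 (a local minimum). The iterate converges there.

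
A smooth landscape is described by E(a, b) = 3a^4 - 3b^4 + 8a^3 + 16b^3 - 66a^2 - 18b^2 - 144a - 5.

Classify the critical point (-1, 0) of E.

local maximum

The mixed partial ∂²E/∂a∂b is 0, so the Hessian at any point is diag(E_aa, E_bb) = diag(12(3a^2 + 4a - 11), 12(-3b^2 + 8b - 3)).
At (-1, 0): H = diag(-144, -36).
Both eigenvalues are negative, so H is negative definite: a local maximum.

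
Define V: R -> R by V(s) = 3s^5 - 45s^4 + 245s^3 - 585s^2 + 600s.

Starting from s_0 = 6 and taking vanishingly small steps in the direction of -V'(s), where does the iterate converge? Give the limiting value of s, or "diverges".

5

V'(s) = 15(s - 5)(s - 4)(s - 2)(s - 1), so V'(6) = 600.
Gradient descent moves in the -V' direction, i.e. s is decreasing.
The nearest critical point in that direction is s = 5, where V'' = 180 > 0 (a local minimum). The iterate converges there.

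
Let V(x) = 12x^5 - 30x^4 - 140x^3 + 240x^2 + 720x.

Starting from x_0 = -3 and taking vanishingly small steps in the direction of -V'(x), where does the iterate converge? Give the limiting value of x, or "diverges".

diverges

V'(x) = 60(x - 3)(x - 2)(x + 1)(x + 2), so V'(-3) = 3600.
Gradient descent moves in the -V' direction, i.e. x is decreasing.
There is no critical point below x=-3, and V' keeps the same sign, so the iterate runs off to −∞.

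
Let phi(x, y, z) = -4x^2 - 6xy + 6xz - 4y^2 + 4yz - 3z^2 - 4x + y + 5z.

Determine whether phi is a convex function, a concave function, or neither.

phi is quadratic, so its Hessian is the constant matrix H = [[-8, -6, 6], [-6, -8, 4], [6, 4, -6]].
Leading principal minors: -8, 28, -40.
Signs alternate −, +, − ⇒ H ≺ 0 ⇒ concave.

concave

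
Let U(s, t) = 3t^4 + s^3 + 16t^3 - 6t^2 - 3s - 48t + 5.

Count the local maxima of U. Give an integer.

U separates as a function of s plus a function of t, so ∇U=0 decouples.
∂U/∂s = 3(s - 1)(s + 1) = 0 at s ∈ {-1, 1}; ∂U/∂t = 12(t - 1)(t + 1)(t + 4) = 0 at t ∈ {-4, -1, 1}.
The Hessian is diagonal: diag(U_ss, U_tt). Second derivatives: U_ss(-1)=-6, U_ss(1)=6; U_tt(-4)=180, U_tt(-1)=-72, U_tt(1)=120.
Local maxima occur where both diagonal entries negative: (-1, -1). Count: 1.

1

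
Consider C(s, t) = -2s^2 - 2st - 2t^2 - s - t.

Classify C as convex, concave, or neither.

C is quadratic, so its Hessian is the constant matrix H = [[-4, -2], [-2, -4]].
det(H) = 12, tr(H) = -8.
det(H) > 0 and tr(H) < 0, so H is negative definite everywhere: concave.

concave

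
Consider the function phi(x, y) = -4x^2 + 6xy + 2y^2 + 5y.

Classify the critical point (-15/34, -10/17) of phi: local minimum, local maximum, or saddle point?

saddle point

The Hessian of phi is constant: H = [[-8, 6], [6, 4]].
det(H) = (-8)·4 − 6² = -68.
Since det(H) < 0, H is indefinite and the critical point is a saddle point.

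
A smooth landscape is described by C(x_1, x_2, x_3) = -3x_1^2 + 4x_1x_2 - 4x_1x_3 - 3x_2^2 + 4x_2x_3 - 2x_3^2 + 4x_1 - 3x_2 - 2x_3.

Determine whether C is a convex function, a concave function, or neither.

C is quadratic, so its Hessian is the constant matrix H = [[-6, 4, -4], [4, -6, 4], [-4, 4, -4]].
Leading principal minors: -6, 20, -16.
Signs alternate −, +, − ⇒ H ≺ 0 ⇒ concave.

concave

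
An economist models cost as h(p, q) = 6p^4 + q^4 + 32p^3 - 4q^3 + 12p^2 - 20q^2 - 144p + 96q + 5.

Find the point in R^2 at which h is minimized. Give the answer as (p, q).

(1, -3)

h(p,q) separates as A(p) + B(q) + 5, so its minimum is min A + min B + 5.
A'(p) = 24(p - 1)(p + 2)(p + 3) vanishes at p ∈ {-3, -2, 1}; B'(q) = 4(q - 4)(q - 2)(q + 3) vanishes at q ∈ {-3, 2, 4}.
Local minima of A (where A''>0): A(-3)=162, A(1)=-94. Local minima of B: B(-3)=-279, B(4)=64.
So the global minimum of h is A(1) + B(-3) + 5 = -94 − 279 + 5 = -368, attained at (1, -3).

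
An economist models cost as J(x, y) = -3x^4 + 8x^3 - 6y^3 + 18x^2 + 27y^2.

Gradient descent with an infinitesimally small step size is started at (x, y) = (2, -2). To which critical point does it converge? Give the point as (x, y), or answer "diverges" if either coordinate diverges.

J is separable, so gradient descent decouples: x follows -∂J/∂x, y follows -∂J/∂y.
∂J/∂x = -12x(x - 3)(x + 1); at x=2 this is 72, so x decreases.
∂J/∂y = -18y(y - 3); at y=-2 this is -180, so y increases.
x converges to its nearest critical value 0 (a local min of the x-part); y converges to 0. The iterate converges to (0, 0).

(0, 0)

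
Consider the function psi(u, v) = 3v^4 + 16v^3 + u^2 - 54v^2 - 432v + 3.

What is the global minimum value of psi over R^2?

-1104

psi(u,v) separates as P(u) + Q(v) + 3, so its minimum is min P + min Q + 3.
P'(u) = 2u vanishes at u ∈ {0}; Q'(v) = 12(v - 3)(v + 3)(v + 4) vanishes at v ∈ {-4, -3, 3}.
Local minima of P (where P''>0): P(0)=0. Local minima of Q: Q(-4)=608, Q(3)=-1107.
So the global minimum of psi is P(0) + Q(3) + 3 = 0 − 1107 + 3 = -1104, attained at (0, 3).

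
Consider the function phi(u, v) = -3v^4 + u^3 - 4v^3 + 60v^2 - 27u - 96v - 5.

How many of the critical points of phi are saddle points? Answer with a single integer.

phi separates as a function of u plus a function of v, so ∇phi=0 decouples.
∂phi/∂u = 3(u - 3)(u + 3) = 0 at u ∈ {-3, 3}; ∂phi/∂v = -12(v - 2)(v - 1)(v + 4) = 0 at v ∈ {-4, 1, 2}.
The Hessian is diagonal: diag(phi_uu, phi_vv). Second derivatives: phi_uu(-3)=-18, phi_uu(3)=18; phi_vv(-4)=-360, phi_vv(1)=60, phi_vv(2)=-72.
Saddle points occur where the two diagonal entries have opposite signs: (-3, 1), (3, -4), (3, 2). Count: 3.

3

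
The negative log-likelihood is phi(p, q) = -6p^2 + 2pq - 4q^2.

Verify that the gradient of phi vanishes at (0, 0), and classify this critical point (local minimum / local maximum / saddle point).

∇phi = (-12p + 2q, 2p - 8q); substituting (0, 0) gives ∇phi = (0, 0), so (0, 0) is indeed a critical point.
The Hessian of phi is constant: H = [[-12, 2], [2, -8]].
det(H) = (-12)·(-8) − 2² = 92.
det(H) > 0 and tr(H) = -20 < 0, so H is negative definite and the point is a local maximum.

local maximum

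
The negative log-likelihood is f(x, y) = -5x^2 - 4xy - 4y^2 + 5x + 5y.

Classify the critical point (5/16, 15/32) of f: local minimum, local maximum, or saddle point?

The Hessian of f is constant: H = [[-10, -4], [-4, -8]].
det(H) = (-10)·(-8) − (-4)² = 64.
det(H) > 0 and tr(H) = -18 < 0, so H is negative definite and the point is a local maximum.

local maximum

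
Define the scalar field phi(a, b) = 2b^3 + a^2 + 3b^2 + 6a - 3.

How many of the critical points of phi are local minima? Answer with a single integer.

1

phi separates as a function of a plus a function of b, so ∇phi=0 decouples.
∂phi/∂a = 2(a + 3) = 0 at a ∈ {-3}; ∂phi/∂b = 6b(b + 1) = 0 at b ∈ {-1, 0}.
The Hessian is diagonal: diag(phi_aa, phi_bb). Second derivatives: phi_aa(-3)=2; phi_bb(-1)=-6, phi_bb(0)=6.
Local minima occur where both diagonal entries positive: (-3, 0). Count: 1.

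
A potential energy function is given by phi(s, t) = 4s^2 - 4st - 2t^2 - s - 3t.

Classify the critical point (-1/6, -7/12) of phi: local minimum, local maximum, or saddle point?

saddle point

The Hessian of phi is constant: H = [[8, -4], [-4, -4]].
det(H) = 8·(-4) − (-4)² = -48.
Since det(H) < 0, H is indefinite and the critical point is a saddle point.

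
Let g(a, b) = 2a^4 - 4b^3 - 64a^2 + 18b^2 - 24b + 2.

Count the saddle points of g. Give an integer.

g separates as a function of a plus a function of b, so ∇g=0 decouples.
∂g/∂a = 8a(a - 4)(a + 4) = 0 at a ∈ {-4, 0, 4}; ∂g/∂b = -12(b - 2)(b - 1) = 0 at b ∈ {1, 2}.
The Hessian is diagonal: diag(g_aa, g_bb). Second derivatives: g_aa(-4)=256, g_aa(0)=-128, g_aa(4)=256; g_bb(1)=12, g_bb(2)=-12.
Saddle points occur where the two diagonal entries have opposite signs: (-4, 2), (0, 1), (4, 2). Count: 3.

3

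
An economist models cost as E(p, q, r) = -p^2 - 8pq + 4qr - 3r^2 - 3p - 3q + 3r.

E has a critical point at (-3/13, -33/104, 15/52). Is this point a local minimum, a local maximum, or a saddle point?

saddle point

The Hessian is constant: H = [[-2, -8, 0], [-8, 0, 4], [0, 4, -6]].
Leading principal minors: Δ₁ = -2, Δ₂ = -64, Δ₃ = 416.
The minors fit neither the all-positive nor the alternating-sign pattern, so H is indefinite: a saddle point.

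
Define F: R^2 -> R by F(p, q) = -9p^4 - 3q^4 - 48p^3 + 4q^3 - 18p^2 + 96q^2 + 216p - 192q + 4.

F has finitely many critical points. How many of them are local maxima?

4

F separates as a function of p plus a function of q, so ∇F=0 decouples.
∂F/∂p = -36(p - 1)(p + 2)(p + 3) = 0 at p ∈ {-3, -2, 1}; ∂F/∂q = -12(q - 4)(q - 1)(q + 4) = 0 at q ∈ {-4, 1, 4}.
The Hessian is diagonal: diag(F_pp, F_qq). Second derivatives: F_pp(-3)=-144, F_pp(-2)=108, F_pp(1)=-432; F_qq(-4)=-480, F_qq(1)=180, F_qq(4)=-288.
Local maxima occur where both diagonal entries negative: (-3, -4), (-3, 4), (1, -4), (1, 4). Count: 4.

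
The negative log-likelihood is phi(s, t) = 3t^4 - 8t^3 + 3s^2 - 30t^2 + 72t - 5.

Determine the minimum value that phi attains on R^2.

-157

phi(s,t) separates as P(s) + Q(t) − 5, so its minimum is min P + min Q − 5.
P'(s) = 6s vanishes at s ∈ {0}; Q'(t) = 12(t - 3)(t - 1)(t + 2) vanishes at t ∈ {-2, 1, 3}.
Local minima of P (where P''>0): P(0)=0. Local minima of Q: Q(-2)=-152, Q(3)=-27.
So the global minimum of phi is P(0) + Q(-2) − 5 = 0 − 152 − 5 = -157, attained at (0, -2).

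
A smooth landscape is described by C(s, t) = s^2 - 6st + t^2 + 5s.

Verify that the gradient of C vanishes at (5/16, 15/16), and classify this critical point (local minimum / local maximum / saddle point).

saddle point

∇C = (2s - 6t + 5, -6s + 2t); substituting (5/16, 15/16) gives ∇C = (0, 0), so (5/16, 15/16) is indeed a critical point.
The Hessian of C is constant: H = [[2, -6], [-6, 2]].
det(H) = 2·2 − (-6)² = -32.
Since det(H) < 0, H is indefinite and the critical point is a saddle point.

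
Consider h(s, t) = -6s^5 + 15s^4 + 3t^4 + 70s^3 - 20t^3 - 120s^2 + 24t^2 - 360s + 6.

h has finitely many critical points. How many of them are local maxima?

h separates as a function of s plus a function of t, so ∇h=0 decouples.
∂h/∂s = -30(s - 3)(s - 2)(s + 1)(s + 2) = 0 at s ∈ {-2, -1, 2, 3}; ∂h/∂t = 12t(t - 4)(t - 1) = 0 at t ∈ {0, 1, 4}.
The Hessian is diagonal: diag(h_ss, h_tt). Second derivatives: h_ss(-2)=600, h_ss(-1)=-360, h_ss(2)=360, h_ss(3)=-600; h_tt(0)=48, h_tt(1)=-36, h_tt(4)=144.
Local maxima occur where both diagonal entries negative: (-1, 1), (3, 1). Count: 2.

2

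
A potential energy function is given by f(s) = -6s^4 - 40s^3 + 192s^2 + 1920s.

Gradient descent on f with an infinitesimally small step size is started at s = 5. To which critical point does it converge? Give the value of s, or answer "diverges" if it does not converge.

diverges

f'(s) = -24(s - 4)(s + 4)(s + 5), so f'(5) = -2160.
Gradient descent moves in the -f' direction, i.e. s is increasing.
There is no critical point above s=5, and f' keeps the same sign, so the iterate runs off to +∞.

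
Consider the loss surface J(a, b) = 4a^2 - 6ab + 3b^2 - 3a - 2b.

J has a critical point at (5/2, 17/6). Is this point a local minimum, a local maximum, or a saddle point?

The Hessian of J is constant: H = [[8, -6], [-6, 6]].
det(H) = 8·6 − (-6)² = 12.
det(H) > 0 and tr(H) = 14 > 0, so H is positive definite and the point is a local minimum.

local minimum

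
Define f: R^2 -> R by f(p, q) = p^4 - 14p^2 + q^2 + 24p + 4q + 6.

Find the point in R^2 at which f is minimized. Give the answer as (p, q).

f(p,q) separates as A(p) + B(q) + 6, so its minimum is min A + min B + 6.
A'(p) = 4(p - 2)(p - 1)(p + 3) vanishes at p ∈ {-3, 1, 2}; B'(q) = 2q + 4 vanishes at q ∈ {-2}.
Local minima of A (where A''>0): A(-3)=-117, A(2)=8. Local minima of B: B(-2)=-4.
So the global minimum of f is A(-3) + B(-2) + 6 = -117 − 4 + 6 = -115, attained at (-3, -2).

(-3, -2)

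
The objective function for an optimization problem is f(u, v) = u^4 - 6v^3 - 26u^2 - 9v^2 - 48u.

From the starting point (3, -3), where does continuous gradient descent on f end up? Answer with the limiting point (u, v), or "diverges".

f is separable, so gradient descent decouples: u follows -∂f/∂u, v follows -∂f/∂v.
∂f/∂u = 4(u - 4)(u + 1)(u + 3); at u=3 this is -96, so u increases.
∂f/∂v = -18v(v + 1); at v=-3 this is -108, so v increases.
u converges to its nearest critical value 4 (a local min of the u-part); v converges to -1. The iterate converges to (4, -1).

(4, -1)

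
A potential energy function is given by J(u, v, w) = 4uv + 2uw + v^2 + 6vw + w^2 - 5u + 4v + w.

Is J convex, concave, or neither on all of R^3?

J is quadratic, so its Hessian is the constant matrix H = [[0, 4, 2], [4, 2, 6], [2, 6, 2]].
Leading principal minors: 0, -16, 56.
Neither pattern holds ⇒ H is indefinite ⇒ neither convex nor concave.

neither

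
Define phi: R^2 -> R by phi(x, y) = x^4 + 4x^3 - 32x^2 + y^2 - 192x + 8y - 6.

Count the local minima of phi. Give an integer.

2

phi separates as a function of x plus a function of y, so ∇phi=0 decouples.
∂phi/∂x = 4(x - 4)(x + 3)(x + 4) = 0 at x ∈ {-4, -3, 4}; ∂phi/∂y = 2(y + 4) = 0 at y ∈ {-4}.
The Hessian is diagonal: diag(phi_xx, phi_yy). Second derivatives: phi_xx(-4)=32, phi_xx(-3)=-28, phi_xx(4)=224; phi_yy(-4)=2.
Local minima occur where both diagonal entries positive: (-4, -4), (4, -4). Count: 2.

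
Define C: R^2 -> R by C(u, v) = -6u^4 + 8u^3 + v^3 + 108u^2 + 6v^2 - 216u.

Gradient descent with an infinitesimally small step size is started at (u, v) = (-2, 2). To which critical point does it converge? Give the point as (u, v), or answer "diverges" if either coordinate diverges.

(1, 0)

C is separable, so gradient descent decouples: u follows -∂C/∂u, v follows -∂C/∂v.
∂C/∂u = -24(u - 3)(u - 1)(u + 3); at u=-2 this is -360, so u increases.
∂C/∂v = 3v(v + 4); at v=2 this is 36, so v decreases.
u converges to its nearest critical value 1 (a local min of the u-part); v converges to 0. The iterate converges to (1, 0).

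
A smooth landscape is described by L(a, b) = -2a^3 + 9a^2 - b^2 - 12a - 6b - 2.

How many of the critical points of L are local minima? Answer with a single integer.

0

L separates as a function of a plus a function of b, so ∇L=0 decouples.
∂L/∂a = -6(a - 2)(a - 1) = 0 at a ∈ {1, 2}; ∂L/∂b = -2(b + 3) = 0 at b ∈ {-3}.
The Hessian is diagonal: diag(L_aa, L_bb). Second derivatives: L_aa(1)=6, L_aa(2)=-6; L_bb(-3)=-2.
Local minima occur where both diagonal entries positive: none. Count: 0.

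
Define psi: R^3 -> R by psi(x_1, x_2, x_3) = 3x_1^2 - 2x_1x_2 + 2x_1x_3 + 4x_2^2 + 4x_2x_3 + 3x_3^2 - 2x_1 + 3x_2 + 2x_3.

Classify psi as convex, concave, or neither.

psi is quadratic, so its Hessian is the constant matrix H = [[6, -2, 2], [-2, 8, 4], [2, 4, 6]].
Leading principal minors: 6, 44, 104.
All positive ⇒ H ≻ 0 ⇒ convex.

convex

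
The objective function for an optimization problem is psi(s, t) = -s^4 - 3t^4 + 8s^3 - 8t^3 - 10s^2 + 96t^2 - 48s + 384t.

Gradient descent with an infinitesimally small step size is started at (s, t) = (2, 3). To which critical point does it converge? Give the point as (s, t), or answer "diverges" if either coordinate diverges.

psi is separable, so gradient descent decouples: s follows -∂psi/∂s, t follows -∂psi/∂t.
∂psi/∂s = -4(s - 4)(s - 3)(s + 1); at s=2 this is -24, so s increases.
∂psi/∂t = -12(t - 4)(t + 2)(t + 4); at t=3 this is 420, so t decreases.
s converges to its nearest critical value 3 (a local min of the s-part); t converges to -2. The iterate converges to (3, -2).

(3, -2)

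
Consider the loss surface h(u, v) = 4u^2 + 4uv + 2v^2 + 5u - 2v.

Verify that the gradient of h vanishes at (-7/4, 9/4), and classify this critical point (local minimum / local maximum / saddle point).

local minimum

∇h = (8u + 4v + 5, 4u + 4v - 2); substituting (-7/4, 9/4) gives ∇h = (0, 0), so (-7/4, 9/4) is indeed a critical point.
The Hessian of h is constant: H = [[8, 4], [4, 4]].
det(H) = 8·4 − 4² = 16.
det(H) > 0 and tr(H) = 12 > 0, so H is positive definite and the point is a local minimum.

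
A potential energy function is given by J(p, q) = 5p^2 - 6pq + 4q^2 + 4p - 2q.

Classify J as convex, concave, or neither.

convex

J is quadratic, so its Hessian is the constant matrix H = [[10, -6], [-6, 8]].
det(H) = 44, tr(H) = 18.
det(H) > 0 and tr(H) > 0, so H is positive definite everywhere: convex.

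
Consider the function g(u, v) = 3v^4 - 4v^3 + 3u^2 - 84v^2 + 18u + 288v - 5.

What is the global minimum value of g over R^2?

-1504

g(u,v) separates as P(u) + Q(v) − 5, so its minimum is min P + min Q − 5.
P'(u) = 6u + 18 vanishes at u ∈ {-3}; Q'(v) = 12(v - 3)(v - 2)(v + 4) vanishes at v ∈ {-4, 2, 3}.
Local minima of P (where P''>0): P(-3)=-27. Local minima of Q: Q(-4)=-1472, Q(3)=243.
So the global minimum of g is P(-3) + Q(-4) − 5 = -27 − 1472 − 5 = -1504, attained at (-3, -4).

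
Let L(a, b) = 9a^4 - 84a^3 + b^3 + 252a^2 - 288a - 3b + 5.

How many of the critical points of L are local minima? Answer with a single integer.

L separates as a function of a plus a function of b, so ∇L=0 decouples.
∂L/∂a = 36(a - 4)(a - 2)(a - 1) = 0 at a ∈ {1, 2, 4}; ∂L/∂b = 3(b - 1)(b + 1) = 0 at b ∈ {-1, 1}.
The Hessian is diagonal: diag(L_aa, L_bb). Second derivatives: L_aa(1)=108, L_aa(2)=-72, L_aa(4)=216; L_bb(-1)=-6, L_bb(1)=6.
Local minima occur where both diagonal entries positive: (1, 1), (4, 1). Count: 2.

2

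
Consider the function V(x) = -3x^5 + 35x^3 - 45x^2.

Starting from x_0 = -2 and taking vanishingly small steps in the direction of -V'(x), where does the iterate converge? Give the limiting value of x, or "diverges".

V'(x) = -15x(x - 2)(x - 1)(x + 3), so V'(-2) = 360.
Gradient descent moves in the -V' direction, i.e. x is decreasing.
The nearest critical point in that direction is x = -3, where V'' = 900 > 0 (a local minimum). The iterate converges there.

-3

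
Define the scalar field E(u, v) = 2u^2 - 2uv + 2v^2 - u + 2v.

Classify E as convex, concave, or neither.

E is quadratic, so its Hessian is the constant matrix H = [[4, -2], [-2, 4]].
det(H) = 12, tr(H) = 8.
det(H) > 0 and tr(H) > 0, so H is positive definite everywhere: convex.

convex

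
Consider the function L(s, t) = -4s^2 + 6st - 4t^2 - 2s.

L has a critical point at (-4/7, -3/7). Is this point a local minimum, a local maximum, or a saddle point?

local maximum

The Hessian of L is constant: H = [[-8, 6], [6, -8]].
det(H) = (-8)·(-8) − 6² = 28.
det(H) > 0 and tr(H) = -16 < 0, so H is negative definite and the point is a local maximum.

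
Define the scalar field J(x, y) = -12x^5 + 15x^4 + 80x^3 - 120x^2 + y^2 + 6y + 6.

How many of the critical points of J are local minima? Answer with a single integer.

J separates as a function of x plus a function of y, so ∇J=0 decouples.
∂J/∂x = -60x(x - 2)(x - 1)(x + 2) = 0 at x ∈ {-2, 0, 1, 2}; ∂J/∂y = 2(y + 3) = 0 at y ∈ {-3}.
The Hessian is diagonal: diag(J_xx, J_yy). Second derivatives: J_xx(-2)=1440, J_xx(0)=-240, J_xx(1)=180, J_xx(2)=-480; J_yy(-3)=2.
Local minima occur where both diagonal entries positive: (-2, -3), (1, -3). Count: 2.

2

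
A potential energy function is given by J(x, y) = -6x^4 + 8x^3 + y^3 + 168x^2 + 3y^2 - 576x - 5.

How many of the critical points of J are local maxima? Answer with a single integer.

2

J separates as a function of x plus a function of y, so ∇J=0 decouples.
∂J/∂x = -24(x - 3)(x - 2)(x + 4) = 0 at x ∈ {-4, 2, 3}; ∂J/∂y = 3y(y + 2) = 0 at y ∈ {-2, 0}.
The Hessian is diagonal: diag(J_xx, J_yy). Second derivatives: J_xx(-4)=-1008, J_xx(2)=144, J_xx(3)=-168; J_yy(-2)=-6, J_yy(0)=6.
Local maxima occur where both diagonal entries negative: (-4, -2), (3, -2). Count: 2.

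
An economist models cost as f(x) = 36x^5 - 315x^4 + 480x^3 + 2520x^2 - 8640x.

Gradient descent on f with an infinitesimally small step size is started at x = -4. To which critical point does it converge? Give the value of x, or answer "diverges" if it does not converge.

f'(x) = 180(x - 4)(x - 3)(x - 2)(x + 2), so f'(-4) = 120960.
Gradient descent moves in the -f' direction, i.e. x is decreasing.
There is no critical point below x=-4, and f' keeps the same sign, so the iterate runs off to −∞.

diverges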